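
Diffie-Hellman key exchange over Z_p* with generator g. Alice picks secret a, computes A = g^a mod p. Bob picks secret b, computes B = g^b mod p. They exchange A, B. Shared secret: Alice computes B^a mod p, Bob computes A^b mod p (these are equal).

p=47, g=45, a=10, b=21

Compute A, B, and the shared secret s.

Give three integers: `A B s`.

A = 45^10 mod 47  (bits of 10 = 1010)
  bit 0 = 1: r = r^2 * 45 mod 47 = 1^2 * 45 = 1*45 = 45
  bit 1 = 0: r = r^2 mod 47 = 45^2 = 4
  bit 2 = 1: r = r^2 * 45 mod 47 = 4^2 * 45 = 16*45 = 15
  bit 3 = 0: r = r^2 mod 47 = 15^2 = 37
  -> A = 37
B = 45^21 mod 47  (bits of 21 = 10101)
  bit 0 = 1: r = r^2 * 45 mod 47 = 1^2 * 45 = 1*45 = 45
  bit 1 = 0: r = r^2 mod 47 = 45^2 = 4
  bit 2 = 1: r = r^2 * 45 mod 47 = 4^2 * 45 = 16*45 = 15
  bit 3 = 0: r = r^2 mod 47 = 15^2 = 37
  bit 4 = 1: r = r^2 * 45 mod 47 = 37^2 * 45 = 6*45 = 35
  -> B = 35
s = B^a = 35^10 mod 47  (bits of 10 = 1010)
  bit 0 = 1: r = r^2 * 35 mod 47 = 1^2 * 35 = 1*35 = 35
  bit 1 = 0: r = r^2 mod 47 = 35^2 = 3
  bit 2 = 1: r = r^2 * 35 mod 47 = 3^2 * 35 = 9*35 = 33
  bit 3 = 0: r = r^2 mod 47 = 33^2 = 8
  -> s = B^a = 8

Answer: 37 35 8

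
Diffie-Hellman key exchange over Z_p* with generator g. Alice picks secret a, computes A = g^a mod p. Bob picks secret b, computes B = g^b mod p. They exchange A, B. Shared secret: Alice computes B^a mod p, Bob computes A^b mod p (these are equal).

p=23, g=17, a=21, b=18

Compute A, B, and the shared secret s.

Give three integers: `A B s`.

A = 17^21 mod 23  (bits of 21 = 10101)
  bit 0 = 1: r = r^2 * 17 mod 23 = 1^2 * 17 = 1*17 = 17
  bit 1 = 0: r = r^2 mod 23 = 17^2 = 13
  bit 2 = 1: r = r^2 * 17 mod 23 = 13^2 * 17 = 8*17 = 21
  bit 3 = 0: r = r^2 mod 23 = 21^2 = 4
  bit 4 = 1: r = r^2 * 17 mod 23 = 4^2 * 17 = 16*17 = 19
  -> A = 19
B = 17^18 mod 23  (bits of 18 = 10010)
  bit 0 = 1: r = r^2 * 17 mod 23 = 1^2 * 17 = 1*17 = 17
  bit 1 = 0: r = r^2 mod 23 = 17^2 = 13
  bit 2 = 0: r = r^2 mod 23 = 13^2 = 8
  bit 3 = 1: r = r^2 * 17 mod 23 = 8^2 * 17 = 18*17 = 7
  bit 4 = 0: r = r^2 mod 23 = 7^2 = 3
  -> B = 3
s = B^a = 3^21 mod 23  (bits of 21 = 10101)
  bit 0 = 1: r = r^2 * 3 mod 23 = 1^2 * 3 = 1*3 = 3
  bit 1 = 0: r = r^2 mod 23 = 3^2 = 9
  bit 2 = 1: r = r^2 * 3 mod 23 = 9^2 * 3 = 12*3 = 13
  bit 3 = 0: r = r^2 mod 23 = 13^2 = 8
  bit 4 = 1: r = r^2 * 3 mod 23 = 8^2 * 3 = 18*3 = 8
  -> s = B^a = 8

Answer: 19 3 8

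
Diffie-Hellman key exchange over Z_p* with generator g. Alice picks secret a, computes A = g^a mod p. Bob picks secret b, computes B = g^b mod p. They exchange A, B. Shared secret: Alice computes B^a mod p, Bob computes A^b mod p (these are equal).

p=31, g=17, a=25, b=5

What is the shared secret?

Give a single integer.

Answer: 26

Derivation:
A = 17^25 mod 31  (bits of 25 = 11001)
  bit 0 = 1: r = r^2 * 17 mod 31 = 1^2 * 17 = 1*17 = 17
  bit 1 = 1: r = r^2 * 17 mod 31 = 17^2 * 17 = 10*17 = 15
  bit 2 = 0: r = r^2 mod 31 = 15^2 = 8
  bit 3 = 0: r = r^2 mod 31 = 8^2 = 2
  bit 4 = 1: r = r^2 * 17 mod 31 = 2^2 * 17 = 4*17 = 6
  -> A = 6
B = 17^5 mod 31  (bits of 5 = 101)
  bit 0 = 1: r = r^2 * 17 mod 31 = 1^2 * 17 = 1*17 = 17
  bit 1 = 0: r = r^2 mod 31 = 17^2 = 10
  bit 2 = 1: r = r^2 * 17 mod 31 = 10^2 * 17 = 7*17 = 26
  -> B = 26
s = B^a = 26^25 mod 31  (bits of 25 = 11001)
  bit 0 = 1: r = r^2 * 26 mod 31 = 1^2 * 26 = 1*26 = 26
  bit 1 = 1: r = r^2 * 26 mod 31 = 26^2 * 26 = 25*26 = 30
  bit 2 = 0: r = r^2 mod 31 = 30^2 = 1
  bit 3 = 0: r = r^2 mod 31 = 1^2 = 1
  bit 4 = 1: r = r^2 * 26 mod 31 = 1^2 * 26 = 1*26 = 26
  -> s = B^a = 26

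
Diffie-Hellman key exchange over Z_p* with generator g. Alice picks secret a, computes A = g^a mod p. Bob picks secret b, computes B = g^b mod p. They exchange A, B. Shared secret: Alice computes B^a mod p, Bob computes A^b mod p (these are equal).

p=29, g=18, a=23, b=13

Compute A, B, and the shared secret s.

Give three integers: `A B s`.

Answer: 2 8 14

Derivation:
A = 18^23 mod 29  (bits of 23 = 10111)
  bit 0 = 1: r = r^2 * 18 mod 29 = 1^2 * 18 = 1*18 = 18
  bit 1 = 0: r = r^2 mod 29 = 18^2 = 5
  bit 2 = 1: r = r^2 * 18 mod 29 = 5^2 * 18 = 25*18 = 15
  bit 3 = 1: r = r^2 * 18 mod 29 = 15^2 * 18 = 22*18 = 19
  bit 4 = 1: r = r^2 * 18 mod 29 = 19^2 * 18 = 13*18 = 2
  -> A = 2
B = 18^13 mod 29  (bits of 13 = 1101)
  bit 0 = 1: r = r^2 * 18 mod 29 = 1^2 * 18 = 1*18 = 18
  bit 1 = 1: r = r^2 * 18 mod 29 = 18^2 * 18 = 5*18 = 3
  bit 2 = 0: r = r^2 mod 29 = 3^2 = 9
  bit 3 = 1: r = r^2 * 18 mod 29 = 9^2 * 18 = 23*18 = 8
  -> B = 8
s = B^a = 8^23 mod 29  (bits of 23 = 10111)
  bit 0 = 1: r = r^2 * 8 mod 29 = 1^2 * 8 = 1*8 = 8
  bit 1 = 0: r = r^2 mod 29 = 8^2 = 6
  bit 2 = 1: r = r^2 * 8 mod 29 = 6^2 * 8 = 7*8 = 27
  bit 3 = 1: r = r^2 * 8 mod 29 = 27^2 * 8 = 4*8 = 3
  bit 4 = 1: r = r^2 * 8 mod 29 = 3^2 * 8 = 9*8 = 14
  -> s = B^a = 14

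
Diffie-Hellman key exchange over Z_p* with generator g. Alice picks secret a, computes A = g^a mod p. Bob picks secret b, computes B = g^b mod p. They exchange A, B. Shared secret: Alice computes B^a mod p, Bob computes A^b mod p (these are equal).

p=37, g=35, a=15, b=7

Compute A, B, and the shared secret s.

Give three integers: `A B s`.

A = 35^15 mod 37  (bits of 15 = 1111)
  bit 0 = 1: r = r^2 * 35 mod 37 = 1^2 * 35 = 1*35 = 35
  bit 1 = 1: r = r^2 * 35 mod 37 = 35^2 * 35 = 4*35 = 29
  bit 2 = 1: r = r^2 * 35 mod 37 = 29^2 * 35 = 27*35 = 20
  bit 3 = 1: r = r^2 * 35 mod 37 = 20^2 * 35 = 30*35 = 14
  -> A = 14
B = 35^7 mod 37  (bits of 7 = 111)
  bit 0 = 1: r = r^2 * 35 mod 37 = 1^2 * 35 = 1*35 = 35
  bit 1 = 1: r = r^2 * 35 mod 37 = 35^2 * 35 = 4*35 = 29
  bit 2 = 1: r = r^2 * 35 mod 37 = 29^2 * 35 = 27*35 = 20
  -> B = 20
s = B^a = 20^15 mod 37  (bits of 15 = 1111)
  bit 0 = 1: r = r^2 * 20 mod 37 = 1^2 * 20 = 1*20 = 20
  bit 1 = 1: r = r^2 * 20 mod 37 = 20^2 * 20 = 30*20 = 8
  bit 2 = 1: r = r^2 * 20 mod 37 = 8^2 * 20 = 27*20 = 22
  bit 3 = 1: r = r^2 * 20 mod 37 = 22^2 * 20 = 3*20 = 23
  -> s = B^a = 23

Answer: 14 20 23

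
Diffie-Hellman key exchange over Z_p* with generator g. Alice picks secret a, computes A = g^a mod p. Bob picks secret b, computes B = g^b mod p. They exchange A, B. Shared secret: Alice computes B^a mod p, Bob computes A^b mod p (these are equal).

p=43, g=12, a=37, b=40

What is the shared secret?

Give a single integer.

A = 12^37 mod 43  (bits of 37 = 100101)
  bit 0 = 1: r = r^2 * 12 mod 43 = 1^2 * 12 = 1*12 = 12
  bit 1 = 0: r = r^2 mod 43 = 12^2 = 15
  bit 2 = 0: r = r^2 mod 43 = 15^2 = 10
  bit 3 = 1: r = r^2 * 12 mod 43 = 10^2 * 12 = 14*12 = 39
  bit 4 = 0: r = r^2 mod 43 = 39^2 = 16
  bit 5 = 1: r = r^2 * 12 mod 43 = 16^2 * 12 = 41*12 = 19
  -> A = 19
B = 12^40 mod 43  (bits of 40 = 101000)
  bit 0 = 1: r = r^2 * 12 mod 43 = 1^2 * 12 = 1*12 = 12
  bit 1 = 0: r = r^2 mod 43 = 12^2 = 15
  bit 2 = 1: r = r^2 * 12 mod 43 = 15^2 * 12 = 10*12 = 34
  bit 3 = 0: r = r^2 mod 43 = 34^2 = 38
  bit 4 = 0: r = r^2 mod 43 = 38^2 = 25
  bit 5 = 0: r = r^2 mod 43 = 25^2 = 23
  -> B = 23
s = B^a = 23^37 mod 43  (bits of 37 = 100101)
  bit 0 = 1: r = r^2 * 23 mod 43 = 1^2 * 23 = 1*23 = 23
  bit 1 = 0: r = r^2 mod 43 = 23^2 = 13
  bit 2 = 0: r = r^2 mod 43 = 13^2 = 40
  bit 3 = 1: r = r^2 * 23 mod 43 = 40^2 * 23 = 9*23 = 35
  bit 4 = 0: r = r^2 mod 43 = 35^2 = 21
  bit 5 = 1: r = r^2 * 23 mod 43 = 21^2 * 23 = 11*23 = 38
  -> s = B^a = 38

Answer: 38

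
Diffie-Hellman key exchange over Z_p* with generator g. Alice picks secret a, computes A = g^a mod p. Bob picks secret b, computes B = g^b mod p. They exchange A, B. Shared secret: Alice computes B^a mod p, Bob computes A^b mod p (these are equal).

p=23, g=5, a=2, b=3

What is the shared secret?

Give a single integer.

A = 5^2 mod 23  (bits of 2 = 10)
  bit 0 = 1: r = r^2 * 5 mod 23 = 1^2 * 5 = 1*5 = 5
  bit 1 = 0: r = r^2 mod 23 = 5^2 = 2
  -> A = 2
B = 5^3 mod 23  (bits of 3 = 11)
  bit 0 = 1: r = r^2 * 5 mod 23 = 1^2 * 5 = 1*5 = 5
  bit 1 = 1: r = r^2 * 5 mod 23 = 5^2 * 5 = 2*5 = 10
  -> B = 10
s = B^a = 10^2 mod 23  (bits of 2 = 10)
  bit 0 = 1: r = r^2 * 10 mod 23 = 1^2 * 10 = 1*10 = 10
  bit 1 = 0: r = r^2 mod 23 = 10^2 = 8
  -> s = B^a = 8

Answer: 8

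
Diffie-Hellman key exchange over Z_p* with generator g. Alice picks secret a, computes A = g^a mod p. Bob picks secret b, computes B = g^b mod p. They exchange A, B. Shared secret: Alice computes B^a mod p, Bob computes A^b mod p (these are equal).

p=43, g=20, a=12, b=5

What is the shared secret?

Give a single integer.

Answer: 21

Derivation:
A = 20^12 mod 43  (bits of 12 = 1100)
  bit 0 = 1: r = r^2 * 20 mod 43 = 1^2 * 20 = 1*20 = 20
  bit 1 = 1: r = r^2 * 20 mod 43 = 20^2 * 20 = 13*20 = 2
  bit 2 = 0: r = r^2 mod 43 = 2^2 = 4
  bit 3 = 0: r = r^2 mod 43 = 4^2 = 16
  -> A = 16
B = 20^5 mod 43  (bits of 5 = 101)
  bit 0 = 1: r = r^2 * 20 mod 43 = 1^2 * 20 = 1*20 = 20
  bit 1 = 0: r = r^2 mod 43 = 20^2 = 13
  bit 2 = 1: r = r^2 * 20 mod 43 = 13^2 * 20 = 40*20 = 26
  -> B = 26
s = B^a = 26^12 mod 43  (bits of 12 = 1100)
  bit 0 = 1: r = r^2 * 26 mod 43 = 1^2 * 26 = 1*26 = 26
  bit 1 = 1: r = r^2 * 26 mod 43 = 26^2 * 26 = 31*26 = 32
  bit 2 = 0: r = r^2 mod 43 = 32^2 = 35
  bit 3 = 0: r = r^2 mod 43 = 35^2 = 21
  -> s = B^a = 21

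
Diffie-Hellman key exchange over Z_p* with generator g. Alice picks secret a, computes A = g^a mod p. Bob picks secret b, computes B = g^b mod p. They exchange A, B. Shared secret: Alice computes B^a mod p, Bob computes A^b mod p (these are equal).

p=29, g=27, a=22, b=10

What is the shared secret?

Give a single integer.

A = 27^22 mod 29  (bits of 22 = 10110)
  bit 0 = 1: r = r^2 * 27 mod 29 = 1^2 * 27 = 1*27 = 27
  bit 1 = 0: r = r^2 mod 29 = 27^2 = 4
  bit 2 = 1: r = r^2 * 27 mod 29 = 4^2 * 27 = 16*27 = 26
  bit 3 = 1: r = r^2 * 27 mod 29 = 26^2 * 27 = 9*27 = 11
  bit 4 = 0: r = r^2 mod 29 = 11^2 = 5
  -> A = 5
B = 27^10 mod 29  (bits of 10 = 1010)
  bit 0 = 1: r = r^2 * 27 mod 29 = 1^2 * 27 = 1*27 = 27
  bit 1 = 0: r = r^2 mod 29 = 27^2 = 4
  bit 2 = 1: r = r^2 * 27 mod 29 = 4^2 * 27 = 16*27 = 26
  bit 3 = 0: r = r^2 mod 29 = 26^2 = 9
  -> B = 9
s = B^a = 9^22 mod 29  (bits of 22 = 10110)
  bit 0 = 1: r = r^2 * 9 mod 29 = 1^2 * 9 = 1*9 = 9
  bit 1 = 0: r = r^2 mod 29 = 9^2 = 23
  bit 2 = 1: r = r^2 * 9 mod 29 = 23^2 * 9 = 7*9 = 5
  bit 3 = 1: r = r^2 * 9 mod 29 = 5^2 * 9 = 25*9 = 22
  bit 4 = 0: r = r^2 mod 29 = 22^2 = 20
  -> s = B^a = 20

Answer: 20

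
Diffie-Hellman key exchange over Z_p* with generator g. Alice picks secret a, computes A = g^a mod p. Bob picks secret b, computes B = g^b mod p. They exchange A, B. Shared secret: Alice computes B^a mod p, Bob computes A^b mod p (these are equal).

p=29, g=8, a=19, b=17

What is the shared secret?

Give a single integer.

Answer: 21

Derivation:
A = 8^19 mod 29  (bits of 19 = 10011)
  bit 0 = 1: r = r^2 * 8 mod 29 = 1^2 * 8 = 1*8 = 8
  bit 1 = 0: r = r^2 mod 29 = 8^2 = 6
  bit 2 = 0: r = r^2 mod 29 = 6^2 = 7
  bit 3 = 1: r = r^2 * 8 mod 29 = 7^2 * 8 = 20*8 = 15
  bit 4 = 1: r = r^2 * 8 mod 29 = 15^2 * 8 = 22*8 = 2
  -> A = 2
B = 8^17 mod 29  (bits of 17 = 10001)
  bit 0 = 1: r = r^2 * 8 mod 29 = 1^2 * 8 = 1*8 = 8
  bit 1 = 0: r = r^2 mod 29 = 8^2 = 6
  bit 2 = 0: r = r^2 mod 29 = 6^2 = 7
  bit 3 = 0: r = r^2 mod 29 = 7^2 = 20
  bit 4 = 1: r = r^2 * 8 mod 29 = 20^2 * 8 = 23*8 = 10
  -> B = 10
s = B^a = 10^19 mod 29  (bits of 19 = 10011)
  bit 0 = 1: r = r^2 * 10 mod 29 = 1^2 * 10 = 1*10 = 10
  bit 1 = 0: r = r^2 mod 29 = 10^2 = 13
  bit 2 = 0: r = r^2 mod 29 = 13^2 = 24
  bit 3 = 1: r = r^2 * 10 mod 29 = 24^2 * 10 = 25*10 = 18
  bit 4 = 1: r = r^2 * 10 mod 29 = 18^2 * 10 = 5*10 = 21
  -> s = B^a = 21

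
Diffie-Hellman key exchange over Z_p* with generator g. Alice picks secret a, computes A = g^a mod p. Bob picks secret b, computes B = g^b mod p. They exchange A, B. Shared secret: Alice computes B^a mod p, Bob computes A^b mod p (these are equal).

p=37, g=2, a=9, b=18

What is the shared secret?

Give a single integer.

Answer: 36

Derivation:
A = 2^9 mod 37  (bits of 9 = 1001)
  bit 0 = 1: r = r^2 * 2 mod 37 = 1^2 * 2 = 1*2 = 2
  bit 1 = 0: r = r^2 mod 37 = 2^2 = 4
  bit 2 = 0: r = r^2 mod 37 = 4^2 = 16
  bit 3 = 1: r = r^2 * 2 mod 37 = 16^2 * 2 = 34*2 = 31
  -> A = 31
B = 2^18 mod 37  (bits of 18 = 10010)
  bit 0 = 1: r = r^2 * 2 mod 37 = 1^2 * 2 = 1*2 = 2
  bit 1 = 0: r = r^2 mod 37 = 2^2 = 4
  bit 2 = 0: r = r^2 mod 37 = 4^2 = 16
  bit 3 = 1: r = r^2 * 2 mod 37 = 16^2 * 2 = 34*2 = 31
  bit 4 = 0: r = r^2 mod 37 = 31^2 = 36
  -> B = 36
s = B^a = 36^9 mod 37  (bits of 9 = 1001)
  bit 0 = 1: r = r^2 * 36 mod 37 = 1^2 * 36 = 1*36 = 36
  bit 1 = 0: r = r^2 mod 37 = 36^2 = 1
  bit 2 = 0: r = r^2 mod 37 = 1^2 = 1
  bit 3 = 1: r = r^2 * 36 mod 37 = 1^2 * 36 = 1*36 = 36
  -> s = B^a = 36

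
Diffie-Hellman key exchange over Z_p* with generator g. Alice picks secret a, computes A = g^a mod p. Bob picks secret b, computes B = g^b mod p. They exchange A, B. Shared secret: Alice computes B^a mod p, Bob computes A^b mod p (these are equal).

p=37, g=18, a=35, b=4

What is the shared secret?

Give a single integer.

A = 18^35 mod 37  (bits of 35 = 100011)
  bit 0 = 1: r = r^2 * 18 mod 37 = 1^2 * 18 = 1*18 = 18
  bit 1 = 0: r = r^2 mod 37 = 18^2 = 28
  bit 2 = 0: r = r^2 mod 37 = 28^2 = 7
  bit 3 = 0: r = r^2 mod 37 = 7^2 = 12
  bit 4 = 1: r = r^2 * 18 mod 37 = 12^2 * 18 = 33*18 = 2
  bit 5 = 1: r = r^2 * 18 mod 37 = 2^2 * 18 = 4*18 = 35
  -> A = 35
B = 18^4 mod 37  (bits of 4 = 100)
  bit 0 = 1: r = r^2 * 18 mod 37 = 1^2 * 18 = 1*18 = 18
  bit 1 = 0: r = r^2 mod 37 = 18^2 = 28
  bit 2 = 0: r = r^2 mod 37 = 28^2 = 7
  -> B = 7
s = B^a = 7^35 mod 37  (bits of 35 = 100011)
  bit 0 = 1: r = r^2 * 7 mod 37 = 1^2 * 7 = 1*7 = 7
  bit 1 = 0: r = r^2 mod 37 = 7^2 = 12
  bit 2 = 0: r = r^2 mod 37 = 12^2 = 33
  bit 3 = 0: r = r^2 mod 37 = 33^2 = 16
  bit 4 = 1: r = r^2 * 7 mod 37 = 16^2 * 7 = 34*7 = 16
  bit 5 = 1: r = r^2 * 7 mod 37 = 16^2 * 7 = 34*7 = 16
  -> s = B^a = 16

Answer: 16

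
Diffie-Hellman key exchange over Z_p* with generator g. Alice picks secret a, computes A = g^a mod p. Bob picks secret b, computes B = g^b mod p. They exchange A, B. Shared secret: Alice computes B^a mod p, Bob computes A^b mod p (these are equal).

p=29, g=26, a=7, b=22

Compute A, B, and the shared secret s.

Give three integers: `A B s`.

Answer: 17 22 28

Derivation:
A = 26^7 mod 29  (bits of 7 = 111)
  bit 0 = 1: r = r^2 * 26 mod 29 = 1^2 * 26 = 1*26 = 26
  bit 1 = 1: r = r^2 * 26 mod 29 = 26^2 * 26 = 9*26 = 2
  bit 2 = 1: r = r^2 * 26 mod 29 = 2^2 * 26 = 4*26 = 17
  -> A = 17
B = 26^22 mod 29  (bits of 22 = 10110)
  bit 0 = 1: r = r^2 * 26 mod 29 = 1^2 * 26 = 1*26 = 26
  bit 1 = 0: r = r^2 mod 29 = 26^2 = 9
  bit 2 = 1: r = r^2 * 26 mod 29 = 9^2 * 26 = 23*26 = 18
  bit 3 = 1: r = r^2 * 26 mod 29 = 18^2 * 26 = 5*26 = 14
  bit 4 = 0: r = r^2 mod 29 = 14^2 = 22
  -> B = 22
s = B^a = 22^7 mod 29  (bits of 7 = 111)
  bit 0 = 1: r = r^2 * 22 mod 29 = 1^2 * 22 = 1*22 = 22
  bit 1 = 1: r = r^2 * 22 mod 29 = 22^2 * 22 = 20*22 = 5
  bit 2 = 1: r = r^2 * 22 mod 29 = 5^2 * 22 = 25*22 = 28
  -> s = B^a = 28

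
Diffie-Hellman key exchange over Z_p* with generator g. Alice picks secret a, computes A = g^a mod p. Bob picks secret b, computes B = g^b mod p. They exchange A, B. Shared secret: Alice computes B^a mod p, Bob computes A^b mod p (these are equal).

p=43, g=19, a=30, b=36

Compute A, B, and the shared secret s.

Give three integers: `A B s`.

A = 19^30 mod 43  (bits of 30 = 11110)
  bit 0 = 1: r = r^2 * 19 mod 43 = 1^2 * 19 = 1*19 = 19
  bit 1 = 1: r = r^2 * 19 mod 43 = 19^2 * 19 = 17*19 = 22
  bit 2 = 1: r = r^2 * 19 mod 43 = 22^2 * 19 = 11*19 = 37
  bit 3 = 1: r = r^2 * 19 mod 43 = 37^2 * 19 = 36*19 = 39
  bit 4 = 0: r = r^2 mod 43 = 39^2 = 16
  -> A = 16
B = 19^36 mod 43  (bits of 36 = 100100)
  bit 0 = 1: r = r^2 * 19 mod 43 = 1^2 * 19 = 1*19 = 19
  bit 1 = 0: r = r^2 mod 43 = 19^2 = 17
  bit 2 = 0: r = r^2 mod 43 = 17^2 = 31
  bit 3 = 1: r = r^2 * 19 mod 43 = 31^2 * 19 = 15*19 = 27
  bit 4 = 0: r = r^2 mod 43 = 27^2 = 41
  bit 5 = 0: r = r^2 mod 43 = 41^2 = 4
  -> B = 4
s = B^a = 4^30 mod 43  (bits of 30 = 11110)
  bit 0 = 1: r = r^2 * 4 mod 43 = 1^2 * 4 = 1*4 = 4
  bit 1 = 1: r = r^2 * 4 mod 43 = 4^2 * 4 = 16*4 = 21
  bit 2 = 1: r = r^2 * 4 mod 43 = 21^2 * 4 = 11*4 = 1
  bit 3 = 1: r = r^2 * 4 mod 43 = 1^2 * 4 = 1*4 = 4
  bit 4 = 0: r = r^2 mod 43 = 4^2 = 16
  -> s = B^a = 16

Answer: 16 4 16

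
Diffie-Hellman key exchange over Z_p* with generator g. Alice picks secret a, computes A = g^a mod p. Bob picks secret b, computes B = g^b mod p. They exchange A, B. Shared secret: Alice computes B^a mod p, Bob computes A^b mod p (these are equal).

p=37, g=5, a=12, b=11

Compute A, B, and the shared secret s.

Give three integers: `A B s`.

A = 5^12 mod 37  (bits of 12 = 1100)
  bit 0 = 1: r = r^2 * 5 mod 37 = 1^2 * 5 = 1*5 = 5
  bit 1 = 1: r = r^2 * 5 mod 37 = 5^2 * 5 = 25*5 = 14
  bit 2 = 0: r = r^2 mod 37 = 14^2 = 11
  bit 3 = 0: r = r^2 mod 37 = 11^2 = 10
  -> A = 10
B = 5^11 mod 37  (bits of 11 = 1011)
  bit 0 = 1: r = r^2 * 5 mod 37 = 1^2 * 5 = 1*5 = 5
  bit 1 = 0: r = r^2 mod 37 = 5^2 = 25
  bit 2 = 1: r = r^2 * 5 mod 37 = 25^2 * 5 = 33*5 = 17
  bit 3 = 1: r = r^2 * 5 mod 37 = 17^2 * 5 = 30*5 = 2
  -> B = 2
s = B^a = 2^12 mod 37  (bits of 12 = 1100)
  bit 0 = 1: r = r^2 * 2 mod 37 = 1^2 * 2 = 1*2 = 2
  bit 1 = 1: r = r^2 * 2 mod 37 = 2^2 * 2 = 4*2 = 8
  bit 2 = 0: r = r^2 mod 37 = 8^2 = 27
  bit 3 = 0: r = r^2 mod 37 = 27^2 = 26
  -> s = B^a = 26

Answer: 10 2 26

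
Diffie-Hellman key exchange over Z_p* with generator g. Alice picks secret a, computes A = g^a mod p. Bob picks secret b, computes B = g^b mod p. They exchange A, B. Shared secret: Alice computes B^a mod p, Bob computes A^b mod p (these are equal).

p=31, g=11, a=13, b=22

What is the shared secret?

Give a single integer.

Answer: 20

Derivation:
A = 11^13 mod 31  (bits of 13 = 1101)
  bit 0 = 1: r = r^2 * 11 mod 31 = 1^2 * 11 = 1*11 = 11
  bit 1 = 1: r = r^2 * 11 mod 31 = 11^2 * 11 = 28*11 = 29
  bit 2 = 0: r = r^2 mod 31 = 29^2 = 4
  bit 3 = 1: r = r^2 * 11 mod 31 = 4^2 * 11 = 16*11 = 21
  -> A = 21
B = 11^22 mod 31  (bits of 22 = 10110)
  bit 0 = 1: r = r^2 * 11 mod 31 = 1^2 * 11 = 1*11 = 11
  bit 1 = 0: r = r^2 mod 31 = 11^2 = 28
  bit 2 = 1: r = r^2 * 11 mod 31 = 28^2 * 11 = 9*11 = 6
  bit 3 = 1: r = r^2 * 11 mod 31 = 6^2 * 11 = 5*11 = 24
  bit 4 = 0: r = r^2 mod 31 = 24^2 = 18
  -> B = 18
s = B^a = 18^13 mod 31  (bits of 13 = 1101)
  bit 0 = 1: r = r^2 * 18 mod 31 = 1^2 * 18 = 1*18 = 18
  bit 1 = 1: r = r^2 * 18 mod 31 = 18^2 * 18 = 14*18 = 4
  bit 2 = 0: r = r^2 mod 31 = 4^2 = 16
  bit 3 = 1: r = r^2 * 18 mod 31 = 16^2 * 18 = 8*18 = 20
  -> s = B^a = 20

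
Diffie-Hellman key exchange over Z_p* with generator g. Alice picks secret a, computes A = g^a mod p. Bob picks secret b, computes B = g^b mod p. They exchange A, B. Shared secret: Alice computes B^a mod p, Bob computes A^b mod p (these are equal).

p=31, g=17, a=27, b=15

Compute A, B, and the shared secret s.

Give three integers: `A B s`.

A = 17^27 mod 31  (bits of 27 = 11011)
  bit 0 = 1: r = r^2 * 17 mod 31 = 1^2 * 17 = 1*17 = 17
  bit 1 = 1: r = r^2 * 17 mod 31 = 17^2 * 17 = 10*17 = 15
  bit 2 = 0: r = r^2 mod 31 = 15^2 = 8
  bit 3 = 1: r = r^2 * 17 mod 31 = 8^2 * 17 = 2*17 = 3
  bit 4 = 1: r = r^2 * 17 mod 31 = 3^2 * 17 = 9*17 = 29
  -> A = 29
B = 17^15 mod 31  (bits of 15 = 1111)
  bit 0 = 1: r = r^2 * 17 mod 31 = 1^2 * 17 = 1*17 = 17
  bit 1 = 1: r = r^2 * 17 mod 31 = 17^2 * 17 = 10*17 = 15
  bit 2 = 1: r = r^2 * 17 mod 31 = 15^2 * 17 = 8*17 = 12
  bit 3 = 1: r = r^2 * 17 mod 31 = 12^2 * 17 = 20*17 = 30
  -> B = 30
s = B^a = 30^27 mod 31  (bits of 27 = 11011)
  bit 0 = 1: r = r^2 * 30 mod 31 = 1^2 * 30 = 1*30 = 30
  bit 1 = 1: r = r^2 * 30 mod 31 = 30^2 * 30 = 1*30 = 30
  bit 2 = 0: r = r^2 mod 31 = 30^2 = 1
  bit 3 = 1: r = r^2 * 30 mod 31 = 1^2 * 30 = 1*30 = 30
  bit 4 = 1: r = r^2 * 30 mod 31 = 30^2 * 30 = 1*30 = 30
  -> s = B^a = 30

Answer: 29 30 30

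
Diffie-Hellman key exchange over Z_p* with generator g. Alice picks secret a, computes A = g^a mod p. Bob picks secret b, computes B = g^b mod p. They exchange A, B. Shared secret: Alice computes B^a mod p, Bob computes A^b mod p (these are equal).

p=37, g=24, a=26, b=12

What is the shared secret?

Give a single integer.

Answer: 26

Derivation:
A = 24^26 mod 37  (bits of 26 = 11010)
  bit 0 = 1: r = r^2 * 24 mod 37 = 1^2 * 24 = 1*24 = 24
  bit 1 = 1: r = r^2 * 24 mod 37 = 24^2 * 24 = 21*24 = 23
  bit 2 = 0: r = r^2 mod 37 = 23^2 = 11
  bit 3 = 1: r = r^2 * 24 mod 37 = 11^2 * 24 = 10*24 = 18
  bit 4 = 0: r = r^2 mod 37 = 18^2 = 28
  -> A = 28
B = 24^12 mod 37  (bits of 12 = 1100)
  bit 0 = 1: r = r^2 * 24 mod 37 = 1^2 * 24 = 1*24 = 24
  bit 1 = 1: r = r^2 * 24 mod 37 = 24^2 * 24 = 21*24 = 23
  bit 2 = 0: r = r^2 mod 37 = 23^2 = 11
  bit 3 = 0: r = r^2 mod 37 = 11^2 = 10
  -> B = 10
s = B^a = 10^26 mod 37  (bits of 26 = 11010)
  bit 0 = 1: r = r^2 * 10 mod 37 = 1^2 * 10 = 1*10 = 10
  bit 1 = 1: r = r^2 * 10 mod 37 = 10^2 * 10 = 26*10 = 1
  bit 2 = 0: r = r^2 mod 37 = 1^2 = 1
  bit 3 = 1: r = r^2 * 10 mod 37 = 1^2 * 10 = 1*10 = 10
  bit 4 = 0: r = r^2 mod 37 = 10^2 = 26
  -> s = B^a = 26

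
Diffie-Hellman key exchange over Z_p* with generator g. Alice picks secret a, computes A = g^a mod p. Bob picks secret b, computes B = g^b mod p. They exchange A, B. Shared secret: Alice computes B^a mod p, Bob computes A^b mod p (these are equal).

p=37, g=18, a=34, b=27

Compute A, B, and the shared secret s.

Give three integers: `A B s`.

Answer: 4 6 36

Derivation:
A = 18^34 mod 37  (bits of 34 = 100010)
  bit 0 = 1: r = r^2 * 18 mod 37 = 1^2 * 18 = 1*18 = 18
  bit 1 = 0: r = r^2 mod 37 = 18^2 = 28
  bit 2 = 0: r = r^2 mod 37 = 28^2 = 7
  bit 3 = 0: r = r^2 mod 37 = 7^2 = 12
  bit 4 = 1: r = r^2 * 18 mod 37 = 12^2 * 18 = 33*18 = 2
  bit 5 = 0: r = r^2 mod 37 = 2^2 = 4
  -> A = 4
B = 18^27 mod 37  (bits of 27 = 11011)
  bit 0 = 1: r = r^2 * 18 mod 37 = 1^2 * 18 = 1*18 = 18
  bit 1 = 1: r = r^2 * 18 mod 37 = 18^2 * 18 = 28*18 = 23
  bit 2 = 0: r = r^2 mod 37 = 23^2 = 11
  bit 3 = 1: r = r^2 * 18 mod 37 = 11^2 * 18 = 10*18 = 32
  bit 4 = 1: r = r^2 * 18 mod 37 = 32^2 * 18 = 25*18 = 6
  -> B = 6
s = B^a = 6^34 mod 37  (bits of 34 = 100010)
  bit 0 = 1: r = r^2 * 6 mod 37 = 1^2 * 6 = 1*6 = 6
  bit 1 = 0: r = r^2 mod 37 = 6^2 = 36
  bit 2 = 0: r = r^2 mod 37 = 36^2 = 1
  bit 3 = 0: r = r^2 mod 37 = 1^2 = 1
  bit 4 = 1: r = r^2 * 6 mod 37 = 1^2 * 6 = 1*6 = 6
  bit 5 = 0: r = r^2 mod 37 = 6^2 = 36
  -> s = B^a = 36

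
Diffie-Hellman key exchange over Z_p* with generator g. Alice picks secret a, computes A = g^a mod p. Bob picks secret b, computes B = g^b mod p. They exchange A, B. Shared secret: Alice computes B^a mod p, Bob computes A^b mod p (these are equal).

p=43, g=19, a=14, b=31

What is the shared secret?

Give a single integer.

A = 19^14 mod 43  (bits of 14 = 1110)
  bit 0 = 1: r = r^2 * 19 mod 43 = 1^2 * 19 = 1*19 = 19
  bit 1 = 1: r = r^2 * 19 mod 43 = 19^2 * 19 = 17*19 = 22
  bit 2 = 1: r = r^2 * 19 mod 43 = 22^2 * 19 = 11*19 = 37
  bit 3 = 0: r = r^2 mod 43 = 37^2 = 36
  -> A = 36
B = 19^31 mod 43  (bits of 31 = 11111)
  bit 0 = 1: r = r^2 * 19 mod 43 = 1^2 * 19 = 1*19 = 19
  bit 1 = 1: r = r^2 * 19 mod 43 = 19^2 * 19 = 17*19 = 22
  bit 2 = 1: r = r^2 * 19 mod 43 = 22^2 * 19 = 11*19 = 37
  bit 3 = 1: r = r^2 * 19 mod 43 = 37^2 * 19 = 36*19 = 39
  bit 4 = 1: r = r^2 * 19 mod 43 = 39^2 * 19 = 16*19 = 3
  -> B = 3
s = B^a = 3^14 mod 43  (bits of 14 = 1110)
  bit 0 = 1: r = r^2 * 3 mod 43 = 1^2 * 3 = 1*3 = 3
  bit 1 = 1: r = r^2 * 3 mod 43 = 3^2 * 3 = 9*3 = 27
  bit 2 = 1: r = r^2 * 3 mod 43 = 27^2 * 3 = 41*3 = 37
  bit 3 = 0: r = r^2 mod 43 = 37^2 = 36
  -> s = B^a = 36

Answer: 36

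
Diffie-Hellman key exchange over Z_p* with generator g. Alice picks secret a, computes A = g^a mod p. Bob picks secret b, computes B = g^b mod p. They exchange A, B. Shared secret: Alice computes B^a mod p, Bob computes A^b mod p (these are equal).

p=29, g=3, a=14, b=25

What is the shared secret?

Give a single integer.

Answer: 28

Derivation:
A = 3^14 mod 29  (bits of 14 = 1110)
  bit 0 = 1: r = r^2 * 3 mod 29 = 1^2 * 3 = 1*3 = 3
  bit 1 = 1: r = r^2 * 3 mod 29 = 3^2 * 3 = 9*3 = 27
  bit 2 = 1: r = r^2 * 3 mod 29 = 27^2 * 3 = 4*3 = 12
  bit 3 = 0: r = r^2 mod 29 = 12^2 = 28
  -> A = 28
B = 3^25 mod 29  (bits of 25 = 11001)
  bit 0 = 1: r = r^2 * 3 mod 29 = 1^2 * 3 = 1*3 = 3
  bit 1 = 1: r = r^2 * 3 mod 29 = 3^2 * 3 = 9*3 = 27
  bit 2 = 0: r = r^2 mod 29 = 27^2 = 4
  bit 3 = 0: r = r^2 mod 29 = 4^2 = 16
  bit 4 = 1: r = r^2 * 3 mod 29 = 16^2 * 3 = 24*3 = 14
  -> B = 14
s = B^a = 14^14 mod 29  (bits of 14 = 1110)
  bit 0 = 1: r = r^2 * 14 mod 29 = 1^2 * 14 = 1*14 = 14
  bit 1 = 1: r = r^2 * 14 mod 29 = 14^2 * 14 = 22*14 = 18
  bit 2 = 1: r = r^2 * 14 mod 29 = 18^2 * 14 = 5*14 = 12
  bit 3 = 0: r = r^2 mod 29 = 12^2 = 28
  -> s = B^a = 28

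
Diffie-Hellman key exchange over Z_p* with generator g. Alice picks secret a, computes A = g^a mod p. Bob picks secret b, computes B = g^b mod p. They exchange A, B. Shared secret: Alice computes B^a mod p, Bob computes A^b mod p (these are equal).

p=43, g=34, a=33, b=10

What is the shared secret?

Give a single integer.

Answer: 11

Derivation:
A = 34^33 mod 43  (bits of 33 = 100001)
  bit 0 = 1: r = r^2 * 34 mod 43 = 1^2 * 34 = 1*34 = 34
  bit 1 = 0: r = r^2 mod 43 = 34^2 = 38
  bit 2 = 0: r = r^2 mod 43 = 38^2 = 25
  bit 3 = 0: r = r^2 mod 43 = 25^2 = 23
  bit 4 = 0: r = r^2 mod 43 = 23^2 = 13
  bit 5 = 1: r = r^2 * 34 mod 43 = 13^2 * 34 = 40*34 = 27
  -> A = 27
B = 34^10 mod 43  (bits of 10 = 1010)
  bit 0 = 1: r = r^2 * 34 mod 43 = 1^2 * 34 = 1*34 = 34
  bit 1 = 0: r = r^2 mod 43 = 34^2 = 38
  bit 2 = 1: r = r^2 * 34 mod 43 = 38^2 * 34 = 25*34 = 33
  bit 3 = 0: r = r^2 mod 43 = 33^2 = 14
  -> B = 14
s = B^a = 14^33 mod 43  (bits of 33 = 100001)
  bit 0 = 1: r = r^2 * 14 mod 43 = 1^2 * 14 = 1*14 = 14
  bit 1 = 0: r = r^2 mod 43 = 14^2 = 24
  bit 2 = 0: r = r^2 mod 43 = 24^2 = 17
  bit 3 = 0: r = r^2 mod 43 = 17^2 = 31
  bit 4 = 0: r = r^2 mod 43 = 31^2 = 15
  bit 5 = 1: r = r^2 * 14 mod 43 = 15^2 * 14 = 10*14 = 11
  -> s = B^a = 11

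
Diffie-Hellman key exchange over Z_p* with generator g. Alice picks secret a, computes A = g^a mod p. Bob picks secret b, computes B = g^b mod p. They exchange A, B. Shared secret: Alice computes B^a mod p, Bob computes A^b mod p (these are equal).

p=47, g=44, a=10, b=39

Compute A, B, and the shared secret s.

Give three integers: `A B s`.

Answer: 17 15 16

Derivation:
A = 44^10 mod 47  (bits of 10 = 1010)
  bit 0 = 1: r = r^2 * 44 mod 47 = 1^2 * 44 = 1*44 = 44
  bit 1 = 0: r = r^2 mod 47 = 44^2 = 9
  bit 2 = 1: r = r^2 * 44 mod 47 = 9^2 * 44 = 34*44 = 39
  bit 3 = 0: r = r^2 mod 47 = 39^2 = 17
  -> A = 17
B = 44^39 mod 47  (bits of 39 = 100111)
  bit 0 = 1: r = r^2 * 44 mod 47 = 1^2 * 44 = 1*44 = 44
  bit 1 = 0: r = r^2 mod 47 = 44^2 = 9
  bit 2 = 0: r = r^2 mod 47 = 9^2 = 34
  bit 3 = 1: r = r^2 * 44 mod 47 = 34^2 * 44 = 28*44 = 10
  bit 4 = 1: r = r^2 * 44 mod 47 = 10^2 * 44 = 6*44 = 29
  bit 5 = 1: r = r^2 * 44 mod 47 = 29^2 * 44 = 42*44 = 15
  -> B = 15
s = B^a = 15^10 mod 47  (bits of 10 = 1010)
  bit 0 = 1: r = r^2 * 15 mod 47 = 1^2 * 15 = 1*15 = 15
  bit 1 = 0: r = r^2 mod 47 = 15^2 = 37
  bit 2 = 1: r = r^2 * 15 mod 47 = 37^2 * 15 = 6*15 = 43
  bit 3 = 0: r = r^2 mod 47 = 43^2 = 16
  -> s = B^a = 16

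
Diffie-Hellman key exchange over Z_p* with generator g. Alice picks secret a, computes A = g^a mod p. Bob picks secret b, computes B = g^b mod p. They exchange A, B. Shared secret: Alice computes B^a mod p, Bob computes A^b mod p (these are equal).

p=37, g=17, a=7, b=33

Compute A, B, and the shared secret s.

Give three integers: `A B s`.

Answer: 15 23 14

Derivation:
A = 17^7 mod 37  (bits of 7 = 111)
  bit 0 = 1: r = r^2 * 17 mod 37 = 1^2 * 17 = 1*17 = 17
  bit 1 = 1: r = r^2 * 17 mod 37 = 17^2 * 17 = 30*17 = 29
  bit 2 = 1: r = r^2 * 17 mod 37 = 29^2 * 17 = 27*17 = 15
  -> A = 15
B = 17^33 mod 37  (bits of 33 = 100001)
  bit 0 = 1: r = r^2 * 17 mod 37 = 1^2 * 17 = 1*17 = 17
  bit 1 = 0: r = r^2 mod 37 = 17^2 = 30
  bit 2 = 0: r = r^2 mod 37 = 30^2 = 12
  bit 3 = 0: r = r^2 mod 37 = 12^2 = 33
  bit 4 = 0: r = r^2 mod 37 = 33^2 = 16
  bit 5 = 1: r = r^2 * 17 mod 37 = 16^2 * 17 = 34*17 = 23
  -> B = 23
s = B^a = 23^7 mod 37  (bits of 7 = 111)
  bit 0 = 1: r = r^2 * 23 mod 37 = 1^2 * 23 = 1*23 = 23
  bit 1 = 1: r = r^2 * 23 mod 37 = 23^2 * 23 = 11*23 = 31
  bit 2 = 1: r = r^2 * 23 mod 37 = 31^2 * 23 = 36*23 = 14
  -> s = B^a = 14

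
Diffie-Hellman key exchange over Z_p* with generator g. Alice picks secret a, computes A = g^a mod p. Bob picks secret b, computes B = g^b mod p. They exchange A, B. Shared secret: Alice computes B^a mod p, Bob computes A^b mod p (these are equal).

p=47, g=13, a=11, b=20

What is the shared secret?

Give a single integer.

A = 13^11 mod 47  (bits of 11 = 1011)
  bit 0 = 1: r = r^2 * 13 mod 47 = 1^2 * 13 = 1*13 = 13
  bit 1 = 0: r = r^2 mod 47 = 13^2 = 28
  bit 2 = 1: r = r^2 * 13 mod 47 = 28^2 * 13 = 32*13 = 40
  bit 3 = 1: r = r^2 * 13 mod 47 = 40^2 * 13 = 2*13 = 26
  -> A = 26
B = 13^20 mod 47  (bits of 20 = 10100)
  bit 0 = 1: r = r^2 * 13 mod 47 = 1^2 * 13 = 1*13 = 13
  bit 1 = 0: r = r^2 mod 47 = 13^2 = 28
  bit 2 = 1: r = r^2 * 13 mod 47 = 28^2 * 13 = 32*13 = 40
  bit 3 = 0: r = r^2 mod 47 = 40^2 = 2
  bit 4 = 0: r = r^2 mod 47 = 2^2 = 4
  -> B = 4
s = B^a = 4^11 mod 47  (bits of 11 = 1011)
  bit 0 = 1: r = r^2 * 4 mod 47 = 1^2 * 4 = 1*4 = 4
  bit 1 = 0: r = r^2 mod 47 = 4^2 = 16
  bit 2 = 1: r = r^2 * 4 mod 47 = 16^2 * 4 = 21*4 = 37
  bit 3 = 1: r = r^2 * 4 mod 47 = 37^2 * 4 = 6*4 = 24
  -> s = B^a = 24

Answer: 24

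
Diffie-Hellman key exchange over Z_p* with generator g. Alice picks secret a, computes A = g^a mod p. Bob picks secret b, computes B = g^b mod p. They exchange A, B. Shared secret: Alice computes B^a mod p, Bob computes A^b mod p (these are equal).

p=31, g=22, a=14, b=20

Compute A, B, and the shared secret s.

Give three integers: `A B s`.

Answer: 7 25 5

Derivation:
A = 22^14 mod 31  (bits of 14 = 1110)
  bit 0 = 1: r = r^2 * 22 mod 31 = 1^2 * 22 = 1*22 = 22
  bit 1 = 1: r = r^2 * 22 mod 31 = 22^2 * 22 = 19*22 = 15
  bit 2 = 1: r = r^2 * 22 mod 31 = 15^2 * 22 = 8*22 = 21
  bit 3 = 0: r = r^2 mod 31 = 21^2 = 7
  -> A = 7
B = 22^20 mod 31  (bits of 20 = 10100)
  bit 0 = 1: r = r^2 * 22 mod 31 = 1^2 * 22 = 1*22 = 22
  bit 1 = 0: r = r^2 mod 31 = 22^2 = 19
  bit 2 = 1: r = r^2 * 22 mod 31 = 19^2 * 22 = 20*22 = 6
  bit 3 = 0: r = r^2 mod 31 = 6^2 = 5
  bit 4 = 0: r = r^2 mod 31 = 5^2 = 25
  -> B = 25
s = B^a = 25^14 mod 31  (bits of 14 = 1110)
  bit 0 = 1: r = r^2 * 25 mod 31 = 1^2 * 25 = 1*25 = 25
  bit 1 = 1: r = r^2 * 25 mod 31 = 25^2 * 25 = 5*25 = 1
  bit 2 = 1: r = r^2 * 25 mod 31 = 1^2 * 25 = 1*25 = 25
  bit 3 = 0: r = r^2 mod 31 = 25^2 = 5
  -> s = B^a = 5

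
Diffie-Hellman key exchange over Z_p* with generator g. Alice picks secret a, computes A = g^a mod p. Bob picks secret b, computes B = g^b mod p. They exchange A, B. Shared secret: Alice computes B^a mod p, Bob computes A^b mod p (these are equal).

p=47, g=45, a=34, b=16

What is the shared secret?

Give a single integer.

Answer: 9

Derivation:
A = 45^34 mod 47  (bits of 34 = 100010)
  bit 0 = 1: r = r^2 * 45 mod 47 = 1^2 * 45 = 1*45 = 45
  bit 1 = 0: r = r^2 mod 47 = 45^2 = 4
  bit 2 = 0: r = r^2 mod 47 = 4^2 = 16
  bit 3 = 0: r = r^2 mod 47 = 16^2 = 21
  bit 4 = 1: r = r^2 * 45 mod 47 = 21^2 * 45 = 18*45 = 11
  bit 5 = 0: r = r^2 mod 47 = 11^2 = 27
  -> A = 27
B = 45^16 mod 47  (bits of 16 = 10000)
  bit 0 = 1: r = r^2 * 45 mod 47 = 1^2 * 45 = 1*45 = 45
  bit 1 = 0: r = r^2 mod 47 = 45^2 = 4
  bit 2 = 0: r = r^2 mod 47 = 4^2 = 16
  bit 3 = 0: r = r^2 mod 47 = 16^2 = 21
  bit 4 = 0: r = r^2 mod 47 = 21^2 = 18
  -> B = 18
s = B^a = 18^34 mod 47  (bits of 34 = 100010)
  bit 0 = 1: r = r^2 * 18 mod 47 = 1^2 * 18 = 1*18 = 18
  bit 1 = 0: r = r^2 mod 47 = 18^2 = 42
  bit 2 = 0: r = r^2 mod 47 = 42^2 = 25
  bit 3 = 0: r = r^2 mod 47 = 25^2 = 14
  bit 4 = 1: r = r^2 * 18 mod 47 = 14^2 * 18 = 8*18 = 3
  bit 5 = 0: r = r^2 mod 47 = 3^2 = 9
  -> s = B^a = 9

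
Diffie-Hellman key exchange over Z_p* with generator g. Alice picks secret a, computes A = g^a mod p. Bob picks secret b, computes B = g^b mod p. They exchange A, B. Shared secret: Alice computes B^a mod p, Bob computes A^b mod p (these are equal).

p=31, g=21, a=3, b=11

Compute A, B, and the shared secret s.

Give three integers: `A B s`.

A = 21^3 mod 31  (bits of 3 = 11)
  bit 0 = 1: r = r^2 * 21 mod 31 = 1^2 * 21 = 1*21 = 21
  bit 1 = 1: r = r^2 * 21 mod 31 = 21^2 * 21 = 7*21 = 23
  -> A = 23
B = 21^11 mod 31  (bits of 11 = 1011)
  bit 0 = 1: r = r^2 * 21 mod 31 = 1^2 * 21 = 1*21 = 21
  bit 1 = 0: r = r^2 mod 31 = 21^2 = 7
  bit 2 = 1: r = r^2 * 21 mod 31 = 7^2 * 21 = 18*21 = 6
  bit 3 = 1: r = r^2 * 21 mod 31 = 6^2 * 21 = 5*21 = 12
  -> B = 12
s = B^a = 12^3 mod 31  (bits of 3 = 11)
  bit 0 = 1: r = r^2 * 12 mod 31 = 1^2 * 12 = 1*12 = 12
  bit 1 = 1: r = r^2 * 12 mod 31 = 12^2 * 12 = 20*12 = 23
  -> s = B^a = 23

Answer: 23 12 23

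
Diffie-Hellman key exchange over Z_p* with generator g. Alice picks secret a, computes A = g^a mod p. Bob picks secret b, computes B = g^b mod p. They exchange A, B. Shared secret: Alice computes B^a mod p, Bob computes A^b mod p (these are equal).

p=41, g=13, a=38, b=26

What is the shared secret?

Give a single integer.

A = 13^38 mod 41  (bits of 38 = 100110)
  bit 0 = 1: r = r^2 * 13 mod 41 = 1^2 * 13 = 1*13 = 13
  bit 1 = 0: r = r^2 mod 41 = 13^2 = 5
  bit 2 = 0: r = r^2 mod 41 = 5^2 = 25
  bit 3 = 1: r = r^2 * 13 mod 41 = 25^2 * 13 = 10*13 = 7
  bit 4 = 1: r = r^2 * 13 mod 41 = 7^2 * 13 = 8*13 = 22
  bit 5 = 0: r = r^2 mod 41 = 22^2 = 33
  -> A = 33
B = 13^26 mod 41  (bits of 26 = 11010)
  bit 0 = 1: r = r^2 * 13 mod 41 = 1^2 * 13 = 1*13 = 13
  bit 1 = 1: r = r^2 * 13 mod 41 = 13^2 * 13 = 5*13 = 24
  bit 2 = 0: r = r^2 mod 41 = 24^2 = 2
  bit 3 = 1: r = r^2 * 13 mod 41 = 2^2 * 13 = 4*13 = 11
  bit 4 = 0: r = r^2 mod 41 = 11^2 = 39
  -> B = 39
s = B^a = 39^38 mod 41  (bits of 38 = 100110)
  bit 0 = 1: r = r^2 * 39 mod 41 = 1^2 * 39 = 1*39 = 39
  bit 1 = 0: r = r^2 mod 41 = 39^2 = 4
  bit 2 = 0: r = r^2 mod 41 = 4^2 = 16
  bit 3 = 1: r = r^2 * 39 mod 41 = 16^2 * 39 = 10*39 = 21
  bit 4 = 1: r = r^2 * 39 mod 41 = 21^2 * 39 = 31*39 = 20
  bit 5 = 0: r = r^2 mod 41 = 20^2 = 31
  -> s = B^a = 31

Answer: 31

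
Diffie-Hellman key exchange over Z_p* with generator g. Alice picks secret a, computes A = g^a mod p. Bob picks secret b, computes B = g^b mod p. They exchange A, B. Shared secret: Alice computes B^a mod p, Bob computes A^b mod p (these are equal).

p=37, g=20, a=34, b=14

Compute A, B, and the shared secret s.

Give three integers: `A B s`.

Answer: 21 3 33

Derivation:
A = 20^34 mod 37  (bits of 34 = 100010)
  bit 0 = 1: r = r^2 * 20 mod 37 = 1^2 * 20 = 1*20 = 20
  bit 1 = 0: r = r^2 mod 37 = 20^2 = 30
  bit 2 = 0: r = r^2 mod 37 = 30^2 = 12
  bit 3 = 0: r = r^2 mod 37 = 12^2 = 33
  bit 4 = 1: r = r^2 * 20 mod 37 = 33^2 * 20 = 16*20 = 24
  bit 5 = 0: r = r^2 mod 37 = 24^2 = 21
  -> A = 21
B = 20^14 mod 37  (bits of 14 = 1110)
  bit 0 = 1: r = r^2 * 20 mod 37 = 1^2 * 20 = 1*20 = 20
  bit 1 = 1: r = r^2 * 20 mod 37 = 20^2 * 20 = 30*20 = 8
  bit 2 = 1: r = r^2 * 20 mod 37 = 8^2 * 20 = 27*20 = 22
  bit 3 = 0: r = r^2 mod 37 = 22^2 = 3
  -> B = 3
s = B^a = 3^34 mod 37  (bits of 34 = 100010)
  bit 0 = 1: r = r^2 * 3 mod 37 = 1^2 * 3 = 1*3 = 3
  bit 1 = 0: r = r^2 mod 37 = 3^2 = 9
  bit 2 = 0: r = r^2 mod 37 = 9^2 = 7
  bit 3 = 0: r = r^2 mod 37 = 7^2 = 12
  bit 4 = 1: r = r^2 * 3 mod 37 = 12^2 * 3 = 33*3 = 25
  bit 5 = 0: r = r^2 mod 37 = 25^2 = 33
  -> s = B^a = 33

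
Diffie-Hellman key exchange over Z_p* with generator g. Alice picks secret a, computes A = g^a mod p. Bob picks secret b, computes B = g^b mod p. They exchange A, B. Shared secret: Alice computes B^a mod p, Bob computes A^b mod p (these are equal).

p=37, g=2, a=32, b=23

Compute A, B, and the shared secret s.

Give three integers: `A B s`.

A = 2^32 mod 37  (bits of 32 = 100000)
  bit 0 = 1: r = r^2 * 2 mod 37 = 1^2 * 2 = 1*2 = 2
  bit 1 = 0: r = r^2 mod 37 = 2^2 = 4
  bit 2 = 0: r = r^2 mod 37 = 4^2 = 16
  bit 3 = 0: r = r^2 mod 37 = 16^2 = 34
  bit 4 = 0: r = r^2 mod 37 = 34^2 = 9
  bit 5 = 0: r = r^2 mod 37 = 9^2 = 7
  -> A = 7
B = 2^23 mod 37  (bits of 23 = 10111)
  bit 0 = 1: r = r^2 * 2 mod 37 = 1^2 * 2 = 1*2 = 2
  bit 1 = 0: r = r^2 mod 37 = 2^2 = 4
  bit 2 = 1: r = r^2 * 2 mod 37 = 4^2 * 2 = 16*2 = 32
  bit 3 = 1: r = r^2 * 2 mod 37 = 32^2 * 2 = 25*2 = 13
  bit 4 = 1: r = r^2 * 2 mod 37 = 13^2 * 2 = 21*2 = 5
  -> B = 5
s = B^a = 5^32 mod 37  (bits of 32 = 100000)
  bit 0 = 1: r = r^2 * 5 mod 37 = 1^2 * 5 = 1*5 = 5
  bit 1 = 0: r = r^2 mod 37 = 5^2 = 25
  bit 2 = 0: r = r^2 mod 37 = 25^2 = 33
  bit 3 = 0: r = r^2 mod 37 = 33^2 = 16
  bit 4 = 0: r = r^2 mod 37 = 16^2 = 34
  bit 5 = 0: r = r^2 mod 37 = 34^2 = 9
  -> s = B^a = 9

Answer: 7 5 9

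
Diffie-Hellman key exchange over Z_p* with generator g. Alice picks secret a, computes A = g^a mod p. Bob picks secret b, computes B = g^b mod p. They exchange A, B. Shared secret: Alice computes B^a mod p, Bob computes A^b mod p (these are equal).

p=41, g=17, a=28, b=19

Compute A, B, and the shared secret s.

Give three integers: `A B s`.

A = 17^28 mod 41  (bits of 28 = 11100)
  bit 0 = 1: r = r^2 * 17 mod 41 = 1^2 * 17 = 1*17 = 17
  bit 1 = 1: r = r^2 * 17 mod 41 = 17^2 * 17 = 2*17 = 34
  bit 2 = 1: r = r^2 * 17 mod 41 = 34^2 * 17 = 8*17 = 13
  bit 3 = 0: r = r^2 mod 41 = 13^2 = 5
  bit 4 = 0: r = r^2 mod 41 = 5^2 = 25
  -> A = 25
B = 17^19 mod 41  (bits of 19 = 10011)
  bit 0 = 1: r = r^2 * 17 mod 41 = 1^2 * 17 = 1*17 = 17
  bit 1 = 0: r = r^2 mod 41 = 17^2 = 2
  bit 2 = 0: r = r^2 mod 41 = 2^2 = 4
  bit 3 = 1: r = r^2 * 17 mod 41 = 4^2 * 17 = 16*17 = 26
  bit 4 = 1: r = r^2 * 17 mod 41 = 26^2 * 17 = 20*17 = 12
  -> B = 12
s = B^a = 12^28 mod 41  (bits of 28 = 11100)
  bit 0 = 1: r = r^2 * 12 mod 41 = 1^2 * 12 = 1*12 = 12
  bit 1 = 1: r = r^2 * 12 mod 41 = 12^2 * 12 = 21*12 = 6
  bit 2 = 1: r = r^2 * 12 mod 41 = 6^2 * 12 = 36*12 = 22
  bit 3 = 0: r = r^2 mod 41 = 22^2 = 33
  bit 4 = 0: r = r^2 mod 41 = 33^2 = 23
  -> s = B^a = 23

Answer: 25 12 23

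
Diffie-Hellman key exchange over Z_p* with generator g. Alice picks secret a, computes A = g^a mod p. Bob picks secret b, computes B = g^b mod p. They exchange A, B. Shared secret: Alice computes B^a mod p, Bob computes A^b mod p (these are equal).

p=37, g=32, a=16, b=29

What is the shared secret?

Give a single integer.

A = 32^16 mod 37  (bits of 16 = 10000)
  bit 0 = 1: r = r^2 * 32 mod 37 = 1^2 * 32 = 1*32 = 32
  bit 1 = 0: r = r^2 mod 37 = 32^2 = 25
  bit 2 = 0: r = r^2 mod 37 = 25^2 = 33
  bit 3 = 0: r = r^2 mod 37 = 33^2 = 16
  bit 4 = 0: r = r^2 mod 37 = 16^2 = 34
  -> A = 34
B = 32^29 mod 37  (bits of 29 = 11101)
  bit 0 = 1: r = r^2 * 32 mod 37 = 1^2 * 32 = 1*32 = 32
  bit 1 = 1: r = r^2 * 32 mod 37 = 32^2 * 32 = 25*32 = 23
  bit 2 = 1: r = r^2 * 32 mod 37 = 23^2 * 32 = 11*32 = 19
  bit 3 = 0: r = r^2 mod 37 = 19^2 = 28
  bit 4 = 1: r = r^2 * 32 mod 37 = 28^2 * 32 = 7*32 = 2
  -> B = 2
s = B^a = 2^16 mod 37  (bits of 16 = 10000)
  bit 0 = 1: r = r^2 * 2 mod 37 = 1^2 * 2 = 1*2 = 2
  bit 1 = 0: r = r^2 mod 37 = 2^2 = 4
  bit 2 = 0: r = r^2 mod 37 = 4^2 = 16
  bit 3 = 0: r = r^2 mod 37 = 16^2 = 34
  bit 4 = 0: r = r^2 mod 37 = 34^2 = 9
  -> s = B^a = 9

Answer: 9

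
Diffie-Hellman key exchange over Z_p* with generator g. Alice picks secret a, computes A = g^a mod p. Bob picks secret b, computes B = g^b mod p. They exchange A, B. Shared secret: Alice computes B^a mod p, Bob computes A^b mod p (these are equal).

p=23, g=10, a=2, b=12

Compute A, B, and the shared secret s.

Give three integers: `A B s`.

A = 10^2 mod 23  (bits of 2 = 10)
  bit 0 = 1: r = r^2 * 10 mod 23 = 1^2 * 10 = 1*10 = 10
  bit 1 = 0: r = r^2 mod 23 = 10^2 = 8
  -> A = 8
B = 10^12 mod 23  (bits of 12 = 1100)
  bit 0 = 1: r = r^2 * 10 mod 23 = 1^2 * 10 = 1*10 = 10
  bit 1 = 1: r = r^2 * 10 mod 23 = 10^2 * 10 = 8*10 = 11
  bit 2 = 0: r = r^2 mod 23 = 11^2 = 6
  bit 3 = 0: r = r^2 mod 23 = 6^2 = 13
  -> B = 13
s = B^a = 13^2 mod 23  (bits of 2 = 10)
  bit 0 = 1: r = r^2 * 13 mod 23 = 1^2 * 13 = 1*13 = 13
  bit 1 = 0: r = r^2 mod 23 = 13^2 = 8
  -> s = B^a = 8

Answer: 8 13 8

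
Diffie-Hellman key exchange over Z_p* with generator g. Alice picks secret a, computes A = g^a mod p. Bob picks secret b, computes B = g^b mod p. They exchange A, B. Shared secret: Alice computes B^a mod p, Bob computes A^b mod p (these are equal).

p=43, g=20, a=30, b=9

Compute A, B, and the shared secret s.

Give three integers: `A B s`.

Answer: 35 8 21

Derivation:
A = 20^30 mod 43  (bits of 30 = 11110)
  bit 0 = 1: r = r^2 * 20 mod 43 = 1^2 * 20 = 1*20 = 20
  bit 1 = 1: r = r^2 * 20 mod 43 = 20^2 * 20 = 13*20 = 2
  bit 2 = 1: r = r^2 * 20 mod 43 = 2^2 * 20 = 4*20 = 37
  bit 3 = 1: r = r^2 * 20 mod 43 = 37^2 * 20 = 36*20 = 32
  bit 4 = 0: r = r^2 mod 43 = 32^2 = 35
  -> A = 35
B = 20^9 mod 43  (bits of 9 = 1001)
  bit 0 = 1: r = r^2 * 20 mod 43 = 1^2 * 20 = 1*20 = 20
  bit 1 = 0: r = r^2 mod 43 = 20^2 = 13
  bit 2 = 0: r = r^2 mod 43 = 13^2 = 40
  bit 3 = 1: r = r^2 * 20 mod 43 = 40^2 * 20 = 9*20 = 8
  -> B = 8
s = B^a = 8^30 mod 43  (bits of 30 = 11110)
  bit 0 = 1: r = r^2 * 8 mod 43 = 1^2 * 8 = 1*8 = 8
  bit 1 = 1: r = r^2 * 8 mod 43 = 8^2 * 8 = 21*8 = 39
  bit 2 = 1: r = r^2 * 8 mod 43 = 39^2 * 8 = 16*8 = 42
  bit 3 = 1: r = r^2 * 8 mod 43 = 42^2 * 8 = 1*8 = 8
  bit 4 = 0: r = r^2 mod 43 = 8^2 = 21
  -> s = B^a = 21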